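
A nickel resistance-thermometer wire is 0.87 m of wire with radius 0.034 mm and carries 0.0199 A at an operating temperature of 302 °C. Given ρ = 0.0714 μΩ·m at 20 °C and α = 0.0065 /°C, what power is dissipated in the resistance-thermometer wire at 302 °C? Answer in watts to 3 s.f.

0.0192 W

ρ = 0.0714 μΩ·m = 7.14×10^-8 Ω·m
A = πr² = π(3.4000e-05 m)² = 3.632e-09 m²
R₍20₎ = ρL/A = (7.14×10^-8)(0.87)/(3.632e-09) = 17.1 Ω
R₍302₎ = R₍20₎(1 + αΔT) = 17.1 × (1 + 0.0065×282) = 48.46 Ω
P = I²R = (0.0199)² × 48.46 = 0.0192 W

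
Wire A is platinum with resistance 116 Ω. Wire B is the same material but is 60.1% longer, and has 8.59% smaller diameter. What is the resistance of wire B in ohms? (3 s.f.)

222 Ω

R ∝ L/d², so R_B/R_A = (1 + 60.1/100) × (1 − 8.59/100)⁻²
= 1.601 × 1.197 = 1.916
R_B = 1.916 × 116 = 222 Ω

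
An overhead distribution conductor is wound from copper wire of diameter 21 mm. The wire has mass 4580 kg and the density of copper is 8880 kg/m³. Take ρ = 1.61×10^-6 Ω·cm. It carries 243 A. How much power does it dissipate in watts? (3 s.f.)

ρ = 1.61×10^-6 Ω·cm = 1.61×10^-8 Ω·m
A = π(d/2)² = π(1.0500e-02 m)² = 3.4636e-04 m²
L = m/(density·A) = 4580/(8880×3.4636e-04) = 1489 m
R = ρL/A = (1.61×10^-8)(1489)/(3.4636e-04) = 0.06922 Ω
P = I²R = (243)² × 0.06922 = 4090 W

4090 W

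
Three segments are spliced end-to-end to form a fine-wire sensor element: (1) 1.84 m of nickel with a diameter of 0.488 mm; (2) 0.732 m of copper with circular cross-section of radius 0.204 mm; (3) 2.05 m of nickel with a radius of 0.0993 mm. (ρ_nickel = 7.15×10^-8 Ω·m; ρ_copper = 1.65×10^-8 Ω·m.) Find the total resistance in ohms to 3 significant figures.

Seg 1: A = π(d/2)² = π(2.4400e-04 m)² = 1.870e-07 m²
R_1 = (7.15×10^-8)(1.84)/(1.870e-07) = 0.7034 Ω
Seg 2: A = πr² = π(2.0400e-04 m)² = 1.307e-07 m²
R_2 = (1.65×10^-8)(0.732)/(1.307e-07) = 0.09238 Ω
Seg 3: A = πr² = π(9.9300e-05 m)² = 3.098e-08 m²
R_3 = (7.15×10^-8)(2.05)/(3.098e-08) = 4.732 Ω
R_total = R_1 + R_2 + R_3 = 5.53 Ω

5.53 Ω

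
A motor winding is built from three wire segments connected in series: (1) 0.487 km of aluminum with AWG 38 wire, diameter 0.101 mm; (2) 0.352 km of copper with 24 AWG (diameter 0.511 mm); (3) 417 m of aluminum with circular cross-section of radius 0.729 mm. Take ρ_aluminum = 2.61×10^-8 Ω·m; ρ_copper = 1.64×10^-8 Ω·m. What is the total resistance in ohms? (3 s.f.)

Seg 1: A = π(0.101/2 mm)² = π(5.0500e-05 m)² = 8.012e-09 m²
R_1 = (2.61×10^-8)(487)/(8.012e-09) = 1586 Ω
Seg 2: A = π(0.511/2 mm)² = π(2.5550e-04 m)² = 2.051e-07 m²
R_2 = (1.64×10^-8)(352)/(2.051e-07) = 28.15 Ω
Seg 3: A = πr² = π(7.2900e-04 m)² = 1.670e-06 m²
R_3 = (2.61×10^-8)(417)/(1.670e-06) = 6.519 Ω
R_total = R_1 + R_2 + R_3 = 1620 Ω

1620 Ω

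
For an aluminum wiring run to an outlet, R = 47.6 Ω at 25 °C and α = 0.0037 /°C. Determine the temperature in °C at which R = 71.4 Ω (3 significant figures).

160 °C

R = R₀(1 + α(T − T₀)) ⇒ T = T₀ + (R/R₀ − 1)/α
T = 25 + (71.4/47.6 − 1)/0.0037 = 25 + (0.5)/0.0037 = 160 °C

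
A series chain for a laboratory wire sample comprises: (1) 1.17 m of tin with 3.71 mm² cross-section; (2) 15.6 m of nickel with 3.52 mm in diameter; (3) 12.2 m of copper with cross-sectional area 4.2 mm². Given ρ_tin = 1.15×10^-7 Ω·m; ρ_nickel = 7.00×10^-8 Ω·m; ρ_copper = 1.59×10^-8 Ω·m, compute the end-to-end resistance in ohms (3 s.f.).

Seg 1: A = 3.71 mm² = 3.710e-06 m²
R_1 = (1.15×10^-7)(1.17)/(3.710e-06) = 0.03627 Ω
Seg 2: A = π(d/2)² = π(1.7600e-03 m)² = 9.731e-06 m²
R_2 = (7.00×10^-8)(15.6)/(9.731e-06) = 0.1122 Ω
Seg 3: A = 4.2 mm² = 4.200e-06 m²
R_3 = (1.59×10^-8)(12.2)/(4.200e-06) = 0.04619 Ω
R_total = R_1 + R_2 + R_3 = 0.195 Ω

0.195 Ω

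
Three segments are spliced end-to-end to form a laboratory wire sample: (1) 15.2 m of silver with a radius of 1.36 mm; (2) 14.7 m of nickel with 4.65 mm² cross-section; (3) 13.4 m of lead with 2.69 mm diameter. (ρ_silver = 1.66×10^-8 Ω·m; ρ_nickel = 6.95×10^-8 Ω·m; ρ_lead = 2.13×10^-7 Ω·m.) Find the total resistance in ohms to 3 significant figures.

0.765 Ω

Seg 1: A = πr² = π(1.3600e-03 m)² = 5.811e-06 m²
R_1 = (1.66×10^-8)(15.2)/(5.811e-06) = 0.04342 Ω
Seg 2: A = 4.65 mm² = 4.650e-06 m²
R_2 = (6.95×10^-8)(14.7)/(4.650e-06) = 0.2197 Ω
Seg 3: A = π(d/2)² = π(1.3450e-03 m)² = 5.683e-06 m²
R_3 = (2.13×10^-7)(13.4)/(5.683e-06) = 0.5022 Ω
R_total = R_1 + R_2 + R_3 = 0.765 Ω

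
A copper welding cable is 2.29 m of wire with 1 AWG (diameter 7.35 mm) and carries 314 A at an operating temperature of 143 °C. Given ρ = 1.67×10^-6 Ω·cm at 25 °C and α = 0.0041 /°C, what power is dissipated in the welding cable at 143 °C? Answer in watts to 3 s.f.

132 W

ρ = 1.67×10^-6 Ω·cm = 1.67×10^-8 Ω·m
A = π(7.35/2 mm)² = π(3.6750e-03 m)² = 4.243e-05 m²
R₍25₎ = ρL/A = (1.67×10^-8)(2.29)/(4.243e-05) = 9.013×10^-4 Ω
R₍143₎ = R₍25₎(1 + αΔT) = 9.013×10^-4 × (1 + 0.0041×118) = 0.001337 Ω
P = I²R = (314)² × 0.001337 = 132 W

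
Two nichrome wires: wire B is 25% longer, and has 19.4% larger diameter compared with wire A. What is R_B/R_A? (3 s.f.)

R ∝ L/d², so R_B/R_A = (1 + 25/100) × (1 + 19.4/100)⁻²
= 1.25 × 0.7014 = 0.877

0.877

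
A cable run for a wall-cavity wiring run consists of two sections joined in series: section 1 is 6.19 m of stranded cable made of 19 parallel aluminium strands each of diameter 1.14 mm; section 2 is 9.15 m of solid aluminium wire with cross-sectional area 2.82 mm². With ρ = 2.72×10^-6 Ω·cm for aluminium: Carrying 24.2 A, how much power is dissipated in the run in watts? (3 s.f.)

56.8 W

ρ = 2.72×10^-6 Ω·cm = 2.72×10^-8 Ω·m
Section 1: A_strand = π(5.7000e-04)² = 1.021e-06 m²; R₁ = ρL/(N·A_s) = (2.72×10^-8)(6.19)/(19×1.021e-06) = 0.008682 Ω
Section 2: A = 2.82 mm² = 2.820e-06 m²
R₂ = (2.72×10^-8)(9.15)/(2.820e-06) = 0.08826 Ω
R = R₁ + R₂ = 0.09694 Ω
P = I²R = (24.2)² × 0.09694 = 56.8 W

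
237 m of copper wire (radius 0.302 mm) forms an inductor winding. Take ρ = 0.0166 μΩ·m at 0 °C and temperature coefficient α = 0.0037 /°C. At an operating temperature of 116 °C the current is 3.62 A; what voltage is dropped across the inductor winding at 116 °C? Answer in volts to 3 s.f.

71.0 V

ρ = 0.0166 μΩ·m = 1.66×10^-8 Ω·m
A = πr² = π(3.0200e-04 m)² = 2.865e-07 m²
R₍0₎ = ρL/A = (1.66×10^-8)(237)/(2.865e-07) = 13.73 Ω
R₍116₎ = R₍0₎(1 + αΔT) = 13.73 × (1 + 0.0037×116) = 19.62 Ω
V = IR = 3.62 × 19.62 = 71.0 V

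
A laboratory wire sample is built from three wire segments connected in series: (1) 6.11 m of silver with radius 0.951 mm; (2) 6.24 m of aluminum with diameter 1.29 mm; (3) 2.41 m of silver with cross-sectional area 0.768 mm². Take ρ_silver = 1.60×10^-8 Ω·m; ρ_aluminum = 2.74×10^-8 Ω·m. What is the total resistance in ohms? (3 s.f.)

Seg 1: A = πr² = π(9.5100e-04 m)² = 2.841e-06 m²
R_1 = (1.60×10^-8)(6.11)/(2.841e-06) = 0.03441 Ω
Seg 2: A = π(d/2)² = π(6.4500e-04 m)² = 1.307e-06 m²
R_2 = (2.74×10^-8)(6.24)/(1.307e-06) = 0.1308 Ω
Seg 3: A = 0.768 mm² = 7.680e-07 m²
R_3 = (1.60×10^-8)(2.41)/(7.680e-07) = 0.05021 Ω
R_total = R_1 + R_2 + R_3 = 0.215 Ω

0.215 Ω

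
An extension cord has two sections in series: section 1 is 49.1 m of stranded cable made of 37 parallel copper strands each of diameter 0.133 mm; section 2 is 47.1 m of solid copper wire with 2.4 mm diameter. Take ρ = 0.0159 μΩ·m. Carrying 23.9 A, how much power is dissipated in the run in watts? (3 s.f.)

962 W

ρ = 0.0159 μΩ·m = 1.59×10^-8 Ω·m
Section 1: A_strand = π(6.6500e-05)² = 1.389e-08 m²; R₁ = ρL/(N·A_s) = (1.59×10^-8)(49.1)/(37×1.389e-08) = 1.519 Ω
Section 2: A = π(d/2)² = π(1.2000e-03 m)² = 4.524e-06 m²
R₂ = (1.59×10^-8)(47.1)/(4.524e-06) = 0.1655 Ω
R = R₁ + R₂ = 1.684 Ω
P = I²R = (23.9)² × 1.684 = 962 W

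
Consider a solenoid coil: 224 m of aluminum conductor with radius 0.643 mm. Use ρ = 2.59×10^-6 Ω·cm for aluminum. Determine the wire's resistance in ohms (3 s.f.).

ρ = 2.59×10^-6 Ω·cm = 2.59×10^-8 Ω·m
A = πr² = π(6.4300e-04 m)² = 1.299e-06 m²
R = ρL/A = (2.59×10^-8)(224 m)/(1.299e-06 m²) = 4.47 Ω

4.47 Ω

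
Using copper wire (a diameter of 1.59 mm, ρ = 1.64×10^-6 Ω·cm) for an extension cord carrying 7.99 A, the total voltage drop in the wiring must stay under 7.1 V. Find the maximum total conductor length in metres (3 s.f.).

ρ = 1.64×10^-6 Ω·cm = 1.64×10^-8 Ω·m
A = π(d/2)² = π(7.9500e-04 m)² = 1.986e-06 m²
L_max = V_max·A/(1·ρI) = (7.1)(1.986e-06)/(1.64×10^-8×7.99) = 108 m

108 m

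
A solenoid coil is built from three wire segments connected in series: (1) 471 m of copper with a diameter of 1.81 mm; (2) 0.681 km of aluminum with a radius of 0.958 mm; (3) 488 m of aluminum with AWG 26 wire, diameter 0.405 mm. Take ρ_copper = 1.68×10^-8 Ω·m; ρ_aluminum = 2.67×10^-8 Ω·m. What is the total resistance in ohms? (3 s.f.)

111 Ω

Seg 1: A = π(d/2)² = π(9.0500e-04 m)² = 2.573e-06 m²
R_1 = (1.68×10^-8)(471)/(2.573e-06) = 3.075 Ω
Seg 2: A = πr² = π(9.5800e-04 m)² = 2.883e-06 m²
R_2 = (2.67×10^-8)(681)/(2.883e-06) = 6.306 Ω
Seg 3: A = π(0.405/2 mm)² = π(2.0250e-04 m)² = 1.288e-07 m²
R_3 = (2.67×10^-8)(488)/(1.288e-07) = 101.1 Ω
R_total = R_1 + R_2 + R_3 = 111 Ω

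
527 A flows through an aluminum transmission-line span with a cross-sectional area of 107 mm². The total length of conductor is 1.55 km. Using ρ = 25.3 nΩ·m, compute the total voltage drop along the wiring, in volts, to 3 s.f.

ρ = 25.3 nΩ·m = 2.53×10^-8 Ω·m
A = 107 mm² = 1.070e-04 m²
R = ρL/A = (2.53×10^-8)(1550)/(1.070e-04) = 0.3665 Ω
V = IR = 527 × 0.3665 = 193 V

193 V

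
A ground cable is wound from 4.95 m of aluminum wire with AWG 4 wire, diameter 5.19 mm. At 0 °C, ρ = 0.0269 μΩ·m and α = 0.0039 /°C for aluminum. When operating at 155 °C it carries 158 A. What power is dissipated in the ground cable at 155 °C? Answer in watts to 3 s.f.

252 W

ρ = 0.0269 μΩ·m = 2.69×10^-8 Ω·m
A = π(5.19/2 mm)² = π(2.5950e-03 m)² = 2.116e-05 m²
R₍0₎ = ρL/A = (2.69×10^-8)(4.95)/(2.116e-05) = 0.006294 Ω
R₍155₎ = R₍0₎(1 + αΔT) = 0.006294 × (1 + 0.0039×155) = 0.0101 Ω
P = I²R = (158)² × 0.0101 = 252 W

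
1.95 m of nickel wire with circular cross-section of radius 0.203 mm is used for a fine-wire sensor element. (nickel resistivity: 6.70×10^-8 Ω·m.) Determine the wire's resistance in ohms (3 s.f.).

A = πr² = π(2.0300e-04 m)² = 1.295e-07 m²
R = ρL/A = (6.70×10^-8)(1.95 m)/(1.295e-07 m²) = 1.01 Ω

1.01 Ω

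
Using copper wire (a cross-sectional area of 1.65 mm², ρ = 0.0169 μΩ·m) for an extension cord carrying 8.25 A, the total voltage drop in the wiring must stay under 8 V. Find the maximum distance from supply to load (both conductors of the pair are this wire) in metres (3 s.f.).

ρ = 0.0169 μΩ·m = 1.69×10^-8 Ω·m
A = 1.65 mm² = 1.650e-06 m²
L_max = V_max·A/(2·ρI) = (8)(1.650e-06)/(2×1.69×10^-8×8.25) = 47.3 m

47.3 m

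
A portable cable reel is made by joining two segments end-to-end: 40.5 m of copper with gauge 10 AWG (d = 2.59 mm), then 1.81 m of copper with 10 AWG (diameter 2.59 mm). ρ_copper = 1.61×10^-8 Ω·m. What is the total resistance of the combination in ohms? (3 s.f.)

0.129 Ω

Segment 1: A = π(2.59/2 mm)² = π(1.2950e-03 m)² = 5.269e-06 m²
R₁ = ρL/A = (1.61×10^-8)(40.5)/(5.269e-06) = 0.1238 Ω
Segment 2: A = π(2.59/2 mm)² = π(1.2950e-03 m)² = 5.269e-06 m²
R₂ = (1.61×10^-8)(1.81)/(5.269e-06) = 0.005531 Ω
R = R₁ + R₂ = 0.129 Ω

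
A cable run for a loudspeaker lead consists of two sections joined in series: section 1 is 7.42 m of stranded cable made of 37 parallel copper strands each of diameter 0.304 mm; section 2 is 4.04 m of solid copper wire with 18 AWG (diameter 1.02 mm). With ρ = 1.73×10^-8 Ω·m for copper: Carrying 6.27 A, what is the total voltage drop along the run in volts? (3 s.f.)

Section 1: A_strand = π(1.5200e-04)² = 7.258e-08 m²; R₁ = ρL/(N·A_s) = (1.73×10^-8)(7.42)/(37×7.258e-08) = 0.0478 Ω
Section 2: A = π(1.02/2 mm)² = π(5.1000e-04 m)² = 8.171e-07 m²
R₂ = (1.73×10^-8)(4.04)/(8.171e-07) = 0.08553 Ω
R = R₁ + R₂ = 0.1333 Ω
V = IR = 6.27 × 0.1333 = 0.836 V

0.836 V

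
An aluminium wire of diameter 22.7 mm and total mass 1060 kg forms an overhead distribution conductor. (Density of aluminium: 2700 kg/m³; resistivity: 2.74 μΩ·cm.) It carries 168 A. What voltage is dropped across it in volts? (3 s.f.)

ρ = 2.74 μΩ·cm = 2.74×10^-8 Ω·m
A = π(d/2)² = π(1.1350e-02 m)² = 4.0471e-04 m²
L = m/(density·A) = 1060/(2700×4.0471e-04) = 970.1 m
R = ρL/A = (2.74×10^-8)(970.1)/(4.0471e-04) = 0.06568 Ω
V = IR = 168 × 0.06568 = 11.0 V

11.0 V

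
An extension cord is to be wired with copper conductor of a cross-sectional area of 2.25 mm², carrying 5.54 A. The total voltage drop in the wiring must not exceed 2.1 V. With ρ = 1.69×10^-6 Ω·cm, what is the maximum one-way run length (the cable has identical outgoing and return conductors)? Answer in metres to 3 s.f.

ρ = 1.69×10^-6 Ω·cm = 1.69×10^-8 Ω·m
A = 2.25 mm² = 2.250e-06 m²
L_max = V_max·A/(2·ρI) = (2.1)(2.250e-06)/(2×1.69×10^-8×5.54) = 25.2 m

25.2 m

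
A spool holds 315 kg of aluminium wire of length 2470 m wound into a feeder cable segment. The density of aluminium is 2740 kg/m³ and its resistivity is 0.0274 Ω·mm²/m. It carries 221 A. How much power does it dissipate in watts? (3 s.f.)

71000 W

ρ = 0.0274 Ω·mm²/m = 2.74×10^-8 Ω·m
A = m/(density·L) = 315/(2740×2470) = 4.6544e-05 m²
R = ρL/A = (2.74×10^-8)(2470)/(4.6544e-05) = 1.454 Ω
P = I²R = (221)² × 1.454 = 71000 W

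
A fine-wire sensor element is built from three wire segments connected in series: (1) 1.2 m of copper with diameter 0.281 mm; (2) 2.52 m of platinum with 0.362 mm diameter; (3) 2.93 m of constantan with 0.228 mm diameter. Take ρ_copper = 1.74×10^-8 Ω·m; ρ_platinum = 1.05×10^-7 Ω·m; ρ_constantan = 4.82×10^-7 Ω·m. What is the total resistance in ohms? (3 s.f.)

Seg 1: A = π(d/2)² = π(1.4050e-04 m)² = 6.202e-08 m²
R_1 = (1.74×10^-8)(1.2)/(6.202e-08) = 0.3367 Ω
Seg 2: A = π(d/2)² = π(1.8100e-04 m)² = 1.029e-07 m²
R_2 = (1.05×10^-7)(2.52)/(1.029e-07) = 2.571 Ω
Seg 3: A = π(d/2)² = π(1.1400e-04 m)² = 4.083e-08 m²
R_3 = (4.82×10^-7)(2.93)/(4.083e-08) = 34.59 Ω
R_total = R_1 + R_2 + R_3 = 37.5 Ω

37.5 Ω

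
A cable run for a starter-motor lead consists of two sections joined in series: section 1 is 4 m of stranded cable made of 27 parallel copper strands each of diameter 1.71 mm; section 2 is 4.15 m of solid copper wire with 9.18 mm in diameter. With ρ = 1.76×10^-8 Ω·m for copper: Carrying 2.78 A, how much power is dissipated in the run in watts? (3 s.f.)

Section 1: A_strand = π(8.5500e-04)² = 2.297e-06 m²; R₁ = ρL/(N·A_s) = (1.76×10^-8)(4)/(27×2.297e-06) = 0.001135 Ω
Section 2: A = π(d/2)² = π(4.5900e-03 m)² = 6.619e-05 m²
R₂ = (1.76×10^-8)(4.15)/(6.619e-05) = 0.001104 Ω
R = R₁ + R₂ = 0.002239 Ω
P = I²R = (2.78)² × 0.002239 = 0.0173 W

0.0173 W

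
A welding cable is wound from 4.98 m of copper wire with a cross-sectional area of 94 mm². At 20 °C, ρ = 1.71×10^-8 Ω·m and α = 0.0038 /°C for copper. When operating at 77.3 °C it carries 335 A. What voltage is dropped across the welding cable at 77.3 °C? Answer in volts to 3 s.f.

A = 94 mm² = 9.400e-05 m²
R₍20₎ = ρL/A = (1.71×10^-8)(4.98)/(9.400e-05) = 9.059×10^-4 Ω
R₍77.3₎ = R₍20₎(1 + αΔT) = 9.059×10^-4 × (1 + 0.0038×57.3) = 0.001103 Ω
V = IR = 335 × 0.001103 = 0.370 V

0.370 V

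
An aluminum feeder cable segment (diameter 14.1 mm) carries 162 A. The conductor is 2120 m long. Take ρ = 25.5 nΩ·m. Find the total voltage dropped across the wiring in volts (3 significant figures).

ρ = 25.5 nΩ·m = 2.55×10^-8 Ω·m
A = π(d/2)² = π(7.0500e-03 m)² = 1.561e-04 m²
R = ρL/A = (2.55×10^-8)(2120)/(1.561e-04) = 0.3462 Ω
V = IR = 162 × 0.3462 = 56.1 V

56.1 V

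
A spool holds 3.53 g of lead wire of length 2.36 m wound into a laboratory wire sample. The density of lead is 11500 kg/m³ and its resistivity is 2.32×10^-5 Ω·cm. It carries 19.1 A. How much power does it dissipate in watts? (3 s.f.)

1540 W

ρ = 2.32×10^-5 Ω·cm = 2.32×10^-7 Ω·m
A = m/(density·L) = 0.00353/(11500×2.36) = 1.3007e-07 m²
R = ρL/A = (2.32×10^-7)(2.36)/(1.3007e-07) = 4.21 Ω
P = I²R = (19.1)² × 4.21 = 1540 W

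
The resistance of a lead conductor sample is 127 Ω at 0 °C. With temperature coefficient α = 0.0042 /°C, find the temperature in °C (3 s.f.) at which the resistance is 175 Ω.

90.0 °C

R = R₀(1 + α(T − T₀)) ⇒ T = T₀ + (R/R₀ − 1)/α
T = 0 + (175/127 − 1)/0.0042 = 0 + (0.378)/0.0042 = 90.0 °C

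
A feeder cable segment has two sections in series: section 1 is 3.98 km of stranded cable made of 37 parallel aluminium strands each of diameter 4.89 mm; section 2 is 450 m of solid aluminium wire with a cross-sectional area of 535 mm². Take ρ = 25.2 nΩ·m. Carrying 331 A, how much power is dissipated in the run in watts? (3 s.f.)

ρ = 25.2 nΩ·m = 2.52×10^-8 Ω·m
Section 1: A_strand = π(2.4450e-03)² = 1.878e-05 m²; R₁ = ρL/(N·A_s) = (2.52×10^-8)(3980)/(37×1.878e-05) = 0.1443 Ω
Section 2: A = 535 mm² = 5.350e-04 m²
R₂ = (2.52×10^-8)(450)/(5.350e-04) = 0.0212 Ω
R = R₁ + R₂ = 0.1655 Ω
P = I²R = (331)² × 0.1655 = 18100 W

18100 W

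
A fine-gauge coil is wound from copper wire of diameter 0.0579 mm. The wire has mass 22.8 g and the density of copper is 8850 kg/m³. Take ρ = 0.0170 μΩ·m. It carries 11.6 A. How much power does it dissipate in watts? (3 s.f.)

ρ = 0.0170 μΩ·m = 1.70×10^-8 Ω·m
A = π(d/2)² = π(2.8950e-05 m)² = 2.6330e-09 m²
L = m/(density·A) = 0.0228/(8850×2.6330e-09) = 978.5 m
R = ρL/A = (1.70×10^-8)(978.5)/(2.6330e-09) = 6318 Ω
P = I²R = (11.6)² × 6318 = 8.50×10^5 W

8.50×10^5 W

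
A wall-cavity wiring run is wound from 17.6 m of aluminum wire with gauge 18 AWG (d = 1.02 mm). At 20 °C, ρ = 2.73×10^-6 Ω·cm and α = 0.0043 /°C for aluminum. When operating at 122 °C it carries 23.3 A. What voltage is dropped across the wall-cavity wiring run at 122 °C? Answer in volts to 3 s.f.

19.7 V

ρ = 2.73×10^-6 Ω·cm = 2.73×10^-8 Ω·m
A = π(1.02/2 mm)² = π(5.1000e-04 m)² = 8.171e-07 m²
R₍20₎ = ρL/A = (2.73×10^-8)(17.6)/(8.171e-07) = 0.588 Ω
R₍122₎ = R₍20₎(1 + αΔT) = 0.588 × (1 + 0.0043×102) = 0.8459 Ω
V = IR = 23.3 × 0.8459 = 19.7 V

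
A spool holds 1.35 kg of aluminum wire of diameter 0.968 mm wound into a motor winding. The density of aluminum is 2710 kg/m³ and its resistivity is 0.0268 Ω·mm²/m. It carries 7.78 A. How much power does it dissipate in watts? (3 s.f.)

1490 W

ρ = 0.0268 Ω·mm²/m = 2.68×10^-8 Ω·m
A = π(d/2)² = π(4.8400e-04 m)² = 7.3594e-07 m²
L = m/(density·A) = 1.35/(2710×7.3594e-07) = 676.9 m
R = ρL/A = (2.68×10^-8)(676.9)/(7.3594e-07) = 24.65 Ω
P = I²R = (7.78)² × 24.65 = 1490 W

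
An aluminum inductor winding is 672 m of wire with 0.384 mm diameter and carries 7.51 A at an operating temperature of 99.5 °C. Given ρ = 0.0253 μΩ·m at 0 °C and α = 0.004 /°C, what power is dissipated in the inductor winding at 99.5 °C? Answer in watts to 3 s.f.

ρ = 0.0253 μΩ·m = 2.53×10^-8 Ω·m
A = π(d/2)² = π(1.9200e-04 m)² = 1.158e-07 m²
R₍0₎ = ρL/A = (2.53×10^-8)(672)/(1.158e-07) = 146.8 Ω
R₍99.5₎ = R₍0₎(1 + αΔT) = 146.8 × (1 + 0.004×99.5) = 205.2 Ω
P = I²R = (7.51)² × 205.2 = 11600 W

11600 W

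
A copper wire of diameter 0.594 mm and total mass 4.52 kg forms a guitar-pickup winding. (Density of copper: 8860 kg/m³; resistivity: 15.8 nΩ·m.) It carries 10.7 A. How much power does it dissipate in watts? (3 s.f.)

ρ = 15.8 nΩ·m = 1.58×10^-8 Ω·m
A = π(d/2)² = π(2.9700e-04 m)² = 2.7712e-07 m²
L = m/(density·A) = 4.52/(8860×2.7712e-07) = 1841 m
R = ρL/A = (1.58×10^-8)(1841)/(2.7712e-07) = 105 Ω
P = I²R = (10.7)² × 105 = 12000 W

12000 W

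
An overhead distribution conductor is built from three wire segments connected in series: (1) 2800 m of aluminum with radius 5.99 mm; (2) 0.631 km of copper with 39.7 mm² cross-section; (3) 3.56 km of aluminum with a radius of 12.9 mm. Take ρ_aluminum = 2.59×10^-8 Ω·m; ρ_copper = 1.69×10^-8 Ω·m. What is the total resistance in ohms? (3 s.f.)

1.09 Ω

Seg 1: A = πr² = π(5.9900e-03 m)² = 1.127e-04 m²
R_1 = (2.59×10^-8)(2800)/(1.127e-04) = 0.6434 Ω
Seg 2: A = 39.7 mm² = 3.970e-05 m²
R_2 = (1.69×10^-8)(631)/(3.970e-05) = 0.2686 Ω
Seg 3: A = πr² = π(1.2900e-02 m)² = 5.228e-04 m²
R_3 = (2.59×10^-8)(3560)/(5.228e-04) = 0.1764 Ω
R_total = R_1 + R_2 + R_3 = 1.09 Ω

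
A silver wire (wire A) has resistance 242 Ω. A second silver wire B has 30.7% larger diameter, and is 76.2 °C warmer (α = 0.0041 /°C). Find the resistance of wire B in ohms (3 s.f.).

R ∝ ρL/d² with ρ ∝ (1+αΔT), so R_B/R_A = (1 + 30.7/100)⁻² × (1 + 0.0041×76.2)
= 0.5854 × 1.312 = 0.7683
R_B = 0.7683 × 242 = 186 Ω

186 Ω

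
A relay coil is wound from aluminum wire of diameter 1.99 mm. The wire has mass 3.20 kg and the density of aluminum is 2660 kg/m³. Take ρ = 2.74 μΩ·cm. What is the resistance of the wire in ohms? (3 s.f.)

ρ = 2.74 μΩ·cm = 2.74×10^-8 Ω·m
A = π(d/2)² = π(9.9500e-04 m)² = 3.1103e-06 m²
L = m/(density·A) = 3.2/(2660×3.1103e-06) = 386.8 m
R = ρL/A = (2.74×10^-8)(386.8)/(3.1103e-06) = 3.41 Ω

3.41 Ω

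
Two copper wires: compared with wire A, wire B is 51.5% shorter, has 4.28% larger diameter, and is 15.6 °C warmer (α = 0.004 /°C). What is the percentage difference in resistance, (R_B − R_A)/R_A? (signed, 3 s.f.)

-52.6%

R ∝ ρL/d² with ρ ∝ (1+αΔT), so R_B/R_A = (1 − 51.5/100) × (1 + 4.28/100)⁻² × (1 + 0.004×15.6)
= 0.485 × 0.9196 × 1.062 = 0.4738
(R_B − R_A)/R_A = 0.4738 − 1 = -52.6%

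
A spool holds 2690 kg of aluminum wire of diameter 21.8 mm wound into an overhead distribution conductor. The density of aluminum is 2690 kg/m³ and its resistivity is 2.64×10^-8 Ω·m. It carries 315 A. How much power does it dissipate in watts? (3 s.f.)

A = π(d/2)² = π(1.0900e-02 m)² = 3.7325e-04 m²
L = m/(density·A) = 2690/(2690×3.7325e-04) = 2679 m
R = ρL/A = (2.64×10^-8)(2679)/(3.7325e-04) = 0.1895 Ω
P = I²R = (315)² × 0.1895 = 18800 W

18800 W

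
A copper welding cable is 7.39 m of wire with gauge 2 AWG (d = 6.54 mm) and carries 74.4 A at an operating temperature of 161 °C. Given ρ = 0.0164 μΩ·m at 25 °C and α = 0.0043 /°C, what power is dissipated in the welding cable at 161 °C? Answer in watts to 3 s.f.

ρ = 0.0164 μΩ·m = 1.64×10^-8 Ω·m
A = π(6.54/2 mm)² = π(3.2700e-03 m)² = 3.359e-05 m²
R₍25₎ = ρL/A = (1.64×10^-8)(7.39)/(3.359e-05) = 0.003608 Ω
R₍161₎ = R₍25₎(1 + αΔT) = 0.003608 × (1 + 0.0043×136) = 0.005718 Ω
P = I²R = (74.4)² × 0.005718 = 31.6 W

31.6 W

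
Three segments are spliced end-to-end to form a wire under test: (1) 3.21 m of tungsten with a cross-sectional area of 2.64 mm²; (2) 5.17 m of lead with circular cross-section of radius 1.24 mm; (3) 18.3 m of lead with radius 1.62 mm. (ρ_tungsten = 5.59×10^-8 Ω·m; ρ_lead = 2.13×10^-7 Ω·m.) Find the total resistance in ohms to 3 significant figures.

Seg 1: A = 2.64 mm² = 2.640e-06 m²
R_1 = (5.59×10^-8)(3.21)/(2.640e-06) = 0.06797 Ω
Seg 2: A = πr² = π(1.2400e-03 m)² = 4.831e-06 m²
R_2 = (2.13×10^-7)(5.17)/(4.831e-06) = 0.228 Ω
Seg 3: A = πr² = π(1.6200e-03 m)² = 8.245e-06 m²
R_3 = (2.13×10^-7)(18.3)/(8.245e-06) = 0.4728 Ω
R_total = R_1 + R_2 + R_3 = 0.769 Ω

0.769 Ω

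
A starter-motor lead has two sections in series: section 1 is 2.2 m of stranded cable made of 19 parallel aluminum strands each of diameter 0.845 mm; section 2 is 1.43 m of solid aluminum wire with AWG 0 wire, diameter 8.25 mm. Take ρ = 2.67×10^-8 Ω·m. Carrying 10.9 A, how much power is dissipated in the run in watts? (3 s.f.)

0.740 W

Section 1: A_strand = π(4.2250e-04)² = 5.608e-07 m²; R₁ = ρL/(N·A_s) = (2.67×10^-8)(2.2)/(19×5.608e-07) = 0.005513 Ω
Section 2: A = π(8.25/2 mm)² = π(4.1250e-03 m)² = 5.346e-05 m²
R₂ = (2.67×10^-8)(1.43)/(5.346e-05) = 7.142×10^-4 Ω
R = R₁ + R₂ = 0.006227 Ω
P = I²R = (10.9)² × 0.006227 = 0.740 W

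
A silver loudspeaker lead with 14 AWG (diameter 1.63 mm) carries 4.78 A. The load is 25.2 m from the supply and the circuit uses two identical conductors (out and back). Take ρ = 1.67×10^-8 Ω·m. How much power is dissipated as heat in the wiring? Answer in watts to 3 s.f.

A = π(1.63/2 mm)² = π(8.1500e-04 m)² = 2.087e-06 m²
Total conductor length (both ways) L = 2 × 25.2 = 50.4 m
R = ρL/A = (1.67×10^-8)(50.4)/(2.087e-06) = 0.4033 Ω
P = I²R = (4.78)² × 0.4033 = 9.22 W

9.22 W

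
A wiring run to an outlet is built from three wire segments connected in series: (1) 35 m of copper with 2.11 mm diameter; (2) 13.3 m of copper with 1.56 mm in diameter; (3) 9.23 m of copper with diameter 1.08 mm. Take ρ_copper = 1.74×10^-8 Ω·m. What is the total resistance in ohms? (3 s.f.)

0.471 Ω

Seg 1: A = π(d/2)² = π(1.0550e-03 m)² = 3.497e-06 m²
R_1 = (1.74×10^-8)(35)/(3.497e-06) = 0.1742 Ω
Seg 2: A = π(d/2)² = π(7.8000e-04 m)² = 1.911e-06 m²
R_2 = (1.74×10^-8)(13.3)/(1.911e-06) = 0.1211 Ω
Seg 3: A = π(d/2)² = π(5.4000e-04 m)² = 9.161e-07 m²
R_3 = (1.74×10^-8)(9.23)/(9.161e-07) = 0.1753 Ω
R_total = R_1 + R_2 + R_3 = 0.471 Ω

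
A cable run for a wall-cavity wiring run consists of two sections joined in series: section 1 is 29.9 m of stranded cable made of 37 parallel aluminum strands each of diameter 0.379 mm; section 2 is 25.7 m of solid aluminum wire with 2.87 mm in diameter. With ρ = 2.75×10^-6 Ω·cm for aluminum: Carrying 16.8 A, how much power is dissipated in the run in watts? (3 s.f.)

ρ = 2.75×10^-6 Ω·cm = 2.75×10^-8 Ω·m
Section 1: A_strand = π(1.8950e-04)² = 1.128e-07 m²; R₁ = ρL/(N·A_s) = (2.75×10^-8)(29.9)/(37×1.128e-07) = 0.197 Ω
Section 2: A = π(d/2)² = π(1.4350e-03 m)² = 6.469e-06 m²
R₂ = (2.75×10^-8)(25.7)/(6.469e-06) = 0.1092 Ω
R = R₁ + R₂ = 0.3062 Ω
P = I²R = (16.8)² × 0.3062 = 86.4 W

86.4 W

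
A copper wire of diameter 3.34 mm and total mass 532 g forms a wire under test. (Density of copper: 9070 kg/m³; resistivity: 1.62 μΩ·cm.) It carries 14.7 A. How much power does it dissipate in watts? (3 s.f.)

2.67 W

ρ = 1.62 μΩ·cm = 1.62×10^-8 Ω·m
A = π(d/2)² = π(1.6700e-03 m)² = 8.7616e-06 m²
L = m/(density·A) = 0.532/(9070×8.7616e-06) = 6.695 m
R = ρL/A = (1.62×10^-8)(6.695)/(8.7616e-06) = 0.01238 Ω
P = I²R = (14.7)² × 0.01238 = 2.67 W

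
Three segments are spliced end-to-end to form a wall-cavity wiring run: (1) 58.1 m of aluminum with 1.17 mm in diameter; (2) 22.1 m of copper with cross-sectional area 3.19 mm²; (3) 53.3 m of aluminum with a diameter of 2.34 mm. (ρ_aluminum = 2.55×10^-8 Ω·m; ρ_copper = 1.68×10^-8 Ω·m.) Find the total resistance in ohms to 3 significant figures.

1.81 Ω

Seg 1: A = π(d/2)² = π(5.8500e-04 m)² = 1.075e-06 m²
R_1 = (2.55×10^-8)(58.1)/(1.075e-06) = 1.378 Ω
Seg 2: A = 3.19 mm² = 3.190e-06 m²
R_2 = (1.68×10^-8)(22.1)/(3.190e-06) = 0.1164 Ω
Seg 3: A = π(d/2)² = π(1.1700e-03 m)² = 4.301e-06 m²
R_3 = (2.55×10^-8)(53.3)/(4.301e-06) = 0.316 Ω
R_total = R_1 + R_2 + R_3 = 1.81 Ω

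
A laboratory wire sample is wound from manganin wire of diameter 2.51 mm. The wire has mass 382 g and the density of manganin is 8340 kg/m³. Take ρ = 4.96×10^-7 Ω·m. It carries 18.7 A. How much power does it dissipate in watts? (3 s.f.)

324 W

A = π(d/2)² = π(1.2550e-03 m)² = 4.9481e-06 m²
L = m/(density·A) = 0.382/(8340×4.9481e-06) = 9.257 m
R = ρL/A = (4.96×10^-7)(9.257)/(4.9481e-06) = 0.9279 Ω
P = I²R = (18.7)² × 0.9279 = 324 W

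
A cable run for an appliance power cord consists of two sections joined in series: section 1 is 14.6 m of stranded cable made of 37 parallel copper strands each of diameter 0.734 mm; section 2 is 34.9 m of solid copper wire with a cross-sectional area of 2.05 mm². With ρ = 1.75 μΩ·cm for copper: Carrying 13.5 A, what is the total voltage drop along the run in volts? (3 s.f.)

4.24 V

ρ = 1.75 μΩ·cm = 1.75×10^-8 Ω·m
Section 1: A_strand = π(3.6700e-04)² = 4.231e-07 m²; R₁ = ρL/(N·A_s) = (1.75×10^-8)(14.6)/(37×4.231e-07) = 0.01632 Ω
Section 2: A = 2.05 mm² = 2.050e-06 m²
R₂ = (1.75×10^-8)(34.9)/(2.050e-06) = 0.2979 Ω
R = R₁ + R₂ = 0.3142 Ω
V = IR = 13.5 × 0.3142 = 4.24 V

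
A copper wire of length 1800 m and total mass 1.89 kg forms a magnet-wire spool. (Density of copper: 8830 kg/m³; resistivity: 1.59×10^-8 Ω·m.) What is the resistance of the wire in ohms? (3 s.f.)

A = m/(density·L) = 1.89/(8830×1800) = 1.1891e-07 m²
R = ρL/A = (1.59×10^-8)(1800)/(1.1891e-07) = 241 Ω

241 Ω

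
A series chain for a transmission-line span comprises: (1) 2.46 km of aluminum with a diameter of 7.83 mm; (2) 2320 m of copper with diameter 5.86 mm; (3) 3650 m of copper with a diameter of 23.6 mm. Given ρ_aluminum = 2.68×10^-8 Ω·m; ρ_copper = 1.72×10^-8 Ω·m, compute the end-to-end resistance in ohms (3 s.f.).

Seg 1: A = π(d/2)² = π(3.9150e-03 m)² = 4.815e-05 m²
R_1 = (2.68×10^-8)(2460)/(4.815e-05) = 1.369 Ω
Seg 2: A = π(d/2)² = π(2.9300e-03 m)² = 2.697e-05 m²
R_2 = (1.72×10^-8)(2320)/(2.697e-05) = 1.48 Ω
Seg 3: A = π(d/2)² = π(1.1800e-02 m)² = 4.374e-04 m²
R_3 = (1.72×10^-8)(3650)/(4.374e-04) = 0.1435 Ω
R_total = R_1 + R_2 + R_3 = 2.99 Ω

2.99 Ω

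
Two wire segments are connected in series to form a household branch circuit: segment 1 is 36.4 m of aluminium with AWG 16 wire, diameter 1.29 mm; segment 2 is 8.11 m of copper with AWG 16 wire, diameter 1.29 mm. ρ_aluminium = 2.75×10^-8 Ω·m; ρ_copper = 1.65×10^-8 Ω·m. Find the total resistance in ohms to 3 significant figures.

Segment 1: A = π(1.29/2 mm)² = π(6.4500e-04 m)² = 1.307e-06 m²
R₁ = ρL/A = (2.75×10^-8)(36.4)/(1.307e-06) = 0.7659 Ω
R₂ = (1.65×10^-8)(8.11)/(1.307e-06) = 0.1024 Ω
R = R₁ + R₂ = 0.868 Ω

0.868 Ω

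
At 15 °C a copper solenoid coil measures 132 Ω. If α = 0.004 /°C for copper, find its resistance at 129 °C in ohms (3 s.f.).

ΔT = 129 − 15 = 114 °C
R = R₀(1 + αΔT) = 132 × (1 + 0.004×114) = 132 × 1.456 = 192 Ω

192 Ω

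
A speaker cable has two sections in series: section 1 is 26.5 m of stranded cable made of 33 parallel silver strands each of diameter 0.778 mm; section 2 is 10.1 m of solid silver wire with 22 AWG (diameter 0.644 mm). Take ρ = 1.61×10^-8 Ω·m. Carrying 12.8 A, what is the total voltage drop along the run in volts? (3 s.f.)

Section 1: A_strand = π(3.8900e-04)² = 4.754e-07 m²; R₁ = ρL/(N·A_s) = (1.61×10^-8)(26.5)/(33×4.754e-07) = 0.0272 Ω
Section 2: A = π(0.644/2 mm)² = π(3.2200e-04 m)² = 3.257e-07 m²
R₂ = (1.61×10^-8)(10.1)/(3.257e-07) = 0.4992 Ω
R = R₁ + R₂ = 0.5264 Ω
V = IR = 12.8 × 0.5264 = 6.74 V

6.74 V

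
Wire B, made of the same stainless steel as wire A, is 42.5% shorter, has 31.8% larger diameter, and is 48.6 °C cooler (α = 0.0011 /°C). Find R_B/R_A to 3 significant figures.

0.313

R ∝ ρL/d² with ρ ∝ (1+αΔT), so R_B/R_A = (1 − 42.5/100) × (1 + 31.8/100)⁻² × (1 − 0.0011×48.6)
= 0.575 × 0.5757 × 0.9465 = 0.313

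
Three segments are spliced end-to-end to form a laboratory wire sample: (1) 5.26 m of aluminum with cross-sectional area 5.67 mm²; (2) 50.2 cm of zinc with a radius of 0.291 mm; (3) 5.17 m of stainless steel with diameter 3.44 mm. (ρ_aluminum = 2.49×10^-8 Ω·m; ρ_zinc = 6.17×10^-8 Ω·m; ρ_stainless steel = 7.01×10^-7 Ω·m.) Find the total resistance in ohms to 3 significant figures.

0.529 Ω

Seg 1: A = 5.67 mm² = 5.670e-06 m²
R_1 = (2.49×10^-8)(5.26)/(5.670e-06) = 0.0231 Ω
Seg 2: A = πr² = π(2.9100e-04 m)² = 2.660e-07 m²
R_2 = (6.17×10^-8)(0.502)/(2.660e-07) = 0.1164 Ω
Seg 3: A = π(d/2)² = π(1.7200e-03 m)² = 9.294e-06 m²
R_3 = (7.01×10^-7)(5.17)/(9.294e-06) = 0.3899 Ω
R_total = R_1 + R_2 + R_3 = 0.529 Ω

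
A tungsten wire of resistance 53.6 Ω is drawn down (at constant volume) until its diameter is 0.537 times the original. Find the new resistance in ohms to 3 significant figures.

645 Ω

Volume constant ⇒ L' = L/r² with r = 0.537. R' = ρL'/A' = ρ(L/r²)/(πr²d₀²/4) = R/r⁴.
R' = 12.03 × 53.6 = 645 Ω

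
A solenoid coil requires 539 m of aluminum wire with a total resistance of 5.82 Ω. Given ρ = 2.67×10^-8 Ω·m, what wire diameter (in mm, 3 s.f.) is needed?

1.77 mm

A = ρL/R = (2.67×10^-8)(539)/(5.82) = 2.473e-06 m²
d = 2√(A/π) = 1.774e-03 m = 1.77 mm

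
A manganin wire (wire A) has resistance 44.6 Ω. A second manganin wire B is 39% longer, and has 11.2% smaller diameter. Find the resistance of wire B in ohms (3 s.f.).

R ∝ L/d², so R_B/R_A = (1 + 39/100) × (1 − 11.2/100)⁻²
= 1.39 × 1.268 = 1.763
R_B = 1.763 × 44.6 = 78.6 Ω

78.6 Ω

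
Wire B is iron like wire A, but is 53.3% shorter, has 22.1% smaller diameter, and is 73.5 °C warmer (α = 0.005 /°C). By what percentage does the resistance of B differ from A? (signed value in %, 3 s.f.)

R ∝ ρL/d² with ρ ∝ (1+αΔT), so R_B/R_A = (1 − 53.3/100) × (1 − 22.1/100)⁻² × (1 + 0.005×73.5)
= 0.467 × 1.648 × 1.367 = 1.052
(R_B − R_A)/R_A = 1.052 − 1 = 5.24%

5.24%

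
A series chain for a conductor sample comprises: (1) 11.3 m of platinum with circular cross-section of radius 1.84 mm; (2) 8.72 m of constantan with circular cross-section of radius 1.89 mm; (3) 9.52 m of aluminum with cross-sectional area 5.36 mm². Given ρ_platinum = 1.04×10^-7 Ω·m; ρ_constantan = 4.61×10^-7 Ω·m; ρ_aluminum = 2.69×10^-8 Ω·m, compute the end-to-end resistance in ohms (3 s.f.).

Seg 1: A = πr² = π(1.8400e-03 m)² = 1.064e-05 m²
R_1 = (1.04×10^-7)(11.3)/(1.064e-05) = 0.1105 Ω
Seg 2: A = πr² = π(1.8900e-03 m)² = 1.122e-05 m²
R_2 = (4.61×10^-7)(8.72)/(1.122e-05) = 0.3582 Ω
Seg 3: A = 5.36 mm² = 5.360e-06 m²
R_3 = (2.69×10^-8)(9.52)/(5.360e-06) = 0.04778 Ω
R_total = R_1 + R_2 + R_3 = 0.516 Ω

0.516 Ω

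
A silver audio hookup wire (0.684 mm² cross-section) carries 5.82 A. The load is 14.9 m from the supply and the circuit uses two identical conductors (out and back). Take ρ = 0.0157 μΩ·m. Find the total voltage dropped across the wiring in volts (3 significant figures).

ρ = 0.0157 μΩ·m = 1.57×10^-8 Ω·m
A = 0.684 mm² = 6.840e-07 m²
Total conductor length (both ways) L = 2 × 14.9 = 29.8 m
R = ρL/A = (1.57×10^-8)(29.8)/(6.840e-07) = 0.684 Ω
V = IR = 5.82 × 0.684 = 3.98 V

3.98 V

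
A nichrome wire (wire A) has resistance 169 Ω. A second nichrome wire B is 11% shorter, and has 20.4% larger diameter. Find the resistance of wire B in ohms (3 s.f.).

104 Ω

R ∝ L/d², so R_B/R_A = (1 − 11/100) × (1 + 20.4/100)⁻²
= 0.89 × 0.6898 = 0.614
R_B = 0.614 × 169 = 104 Ω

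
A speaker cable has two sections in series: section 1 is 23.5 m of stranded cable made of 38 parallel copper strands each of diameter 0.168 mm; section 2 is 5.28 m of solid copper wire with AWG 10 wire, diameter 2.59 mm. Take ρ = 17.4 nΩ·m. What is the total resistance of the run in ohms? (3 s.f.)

0.503 Ω

ρ = 17.4 nΩ·m = 1.74×10^-8 Ω·m
Section 1: A_strand = π(8.4000e-05)² = 2.217e-08 m²; R₁ = ρL/(N·A_s) = (1.74×10^-8)(23.5)/(38×2.217e-08) = 0.4854 Ω
Section 2: A = π(2.59/2 mm)² = π(1.2950e-03 m)² = 5.269e-06 m²
R₂ = (1.74×10^-8)(5.28)/(5.269e-06) = 0.01744 Ω
R = R₁ + R₂ = 0.503 Ω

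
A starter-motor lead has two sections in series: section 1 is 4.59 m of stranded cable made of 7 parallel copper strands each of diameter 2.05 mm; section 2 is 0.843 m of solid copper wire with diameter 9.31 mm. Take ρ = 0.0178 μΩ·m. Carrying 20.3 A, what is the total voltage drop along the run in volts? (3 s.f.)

ρ = 0.0178 μΩ·m = 1.78×10^-8 Ω·m
Section 1: A_strand = π(1.0250e-03)² = 3.301e-06 m²; R₁ = ρL/(N·A_s) = (1.78×10^-8)(4.59)/(7×3.301e-06) = 0.003536 Ω
Section 2: A = π(d/2)² = π(4.6550e-03 m)² = 6.808e-05 m²
R₂ = (1.78×10^-8)(0.843)/(6.808e-05) = 2.204×10^-4 Ω
R = R₁ + R₂ = 0.003757 Ω
V = IR = 20.3 × 0.003757 = 0.0763 V

0.0763 V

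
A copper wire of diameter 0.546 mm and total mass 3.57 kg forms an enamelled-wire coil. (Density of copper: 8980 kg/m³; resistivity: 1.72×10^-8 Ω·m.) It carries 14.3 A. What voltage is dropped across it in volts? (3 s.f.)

1780 V

A = π(d/2)² = π(2.7300e-04 m)² = 2.3414e-07 m²
L = m/(density·A) = 3.57/(8980×2.3414e-07) = 1698 m
R = ρL/A = (1.72×10^-8)(1698)/(2.3414e-07) = 124.7 Ω
V = IR = 14.3 × 124.7 = 1780 V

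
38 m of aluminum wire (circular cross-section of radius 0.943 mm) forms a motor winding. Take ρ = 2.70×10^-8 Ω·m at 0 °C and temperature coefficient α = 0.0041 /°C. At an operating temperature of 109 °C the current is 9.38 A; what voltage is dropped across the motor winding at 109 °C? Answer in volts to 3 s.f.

A = πr² = π(9.4300e-04 m)² = 2.794e-06 m²
R₍0₎ = ρL/A = (2.70×10^-8)(38)/(2.794e-06) = 0.3673 Ω
R₍109₎ = R₍0₎(1 + αΔT) = 0.3673 × (1 + 0.0041×109) = 0.5314 Ω
V = IR = 9.38 × 0.5314 = 4.98 V

4.98 V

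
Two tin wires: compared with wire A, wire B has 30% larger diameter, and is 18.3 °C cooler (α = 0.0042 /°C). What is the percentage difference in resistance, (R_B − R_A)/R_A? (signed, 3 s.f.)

-45.4%

R ∝ ρL/d² with ρ ∝ (1+αΔT), so R_B/R_A = (1 + 30/100)⁻² × (1 − 0.0042×18.3)
= 0.5917 × 0.9231 = 0.5462
(R_B − R_A)/R_A = 0.5462 − 1 = -45.4%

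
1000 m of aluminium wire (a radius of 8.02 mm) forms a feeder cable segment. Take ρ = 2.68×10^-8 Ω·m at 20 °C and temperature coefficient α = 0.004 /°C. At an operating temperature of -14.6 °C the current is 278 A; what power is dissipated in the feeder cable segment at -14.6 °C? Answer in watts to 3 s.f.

A = πr² = π(8.0200e-03 m)² = 2.021e-04 m²
R₍20₎ = ρL/A = (2.68×10^-8)(1000)/(2.021e-04) = 0.1326 Ω
R₍-14.6₎ = R₍20₎(1 + αΔT) = 0.1326 × (1 + 0.004×-34.6) = 0.1143 Ω
P = I²R = (278)² × 0.1143 = 8830 W

8830 W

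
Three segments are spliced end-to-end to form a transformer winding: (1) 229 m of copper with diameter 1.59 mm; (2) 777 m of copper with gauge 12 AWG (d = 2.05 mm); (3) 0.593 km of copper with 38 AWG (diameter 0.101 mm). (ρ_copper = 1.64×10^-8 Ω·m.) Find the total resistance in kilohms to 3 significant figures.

Seg 1: A = π(d/2)² = π(7.9500e-04 m)² = 1.986e-06 m²
R_1 = (1.64×10^-8)(229)/(1.986e-06) = 1.891 Ω
Seg 2: A = π(2.05/2 mm)² = π(1.0250e-03 m)² = 3.301e-06 m²
R_2 = (1.64×10^-8)(777)/(3.301e-06) = 3.861 Ω
Seg 3: A = π(0.101/2 mm)² = π(5.0500e-05 m)² = 8.012e-09 m²
R_3 = (1.64×10^-8)(593)/(8.012e-09) = 1214 Ω
R_total = R_1 + R_2 + R_3 = 1.22 kΩ

1.22 kΩ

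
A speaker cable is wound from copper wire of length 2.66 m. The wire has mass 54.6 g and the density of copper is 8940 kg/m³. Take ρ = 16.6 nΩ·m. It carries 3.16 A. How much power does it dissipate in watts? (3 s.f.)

0.192 W

ρ = 16.6 nΩ·m = 1.66×10^-8 Ω·m
A = m/(density·L) = 0.0546/(8940×2.66) = 2.2960e-06 m²
R = ρL/A = (1.66×10^-8)(2.66)/(2.2960e-06) = 0.01923 Ω
P = I²R = (3.16)² × 0.01923 = 0.192 W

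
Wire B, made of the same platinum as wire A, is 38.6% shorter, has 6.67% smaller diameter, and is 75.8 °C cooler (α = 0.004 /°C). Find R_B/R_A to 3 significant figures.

0.491

R ∝ ρL/d² with ρ ∝ (1+αΔT), so R_B/R_A = (1 − 38.6/100) × (1 − 6.67/100)⁻² × (1 − 0.004×75.8)
= 0.614 × 1.148 × 0.6968 = 0.491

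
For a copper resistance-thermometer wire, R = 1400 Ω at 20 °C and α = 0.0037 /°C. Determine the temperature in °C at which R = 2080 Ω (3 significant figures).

151 °C

R = R₀(1 + α(T − T₀)) ⇒ T = T₀ + (R/R₀ − 1)/α
T = 20 + (2080/1400 − 1)/0.0037 = 20 + (0.4857)/0.0037 = 151 °C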